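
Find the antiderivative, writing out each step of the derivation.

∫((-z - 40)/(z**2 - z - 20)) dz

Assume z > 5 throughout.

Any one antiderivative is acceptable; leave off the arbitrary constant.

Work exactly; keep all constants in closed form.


Step 1. Decompose ∫((-z - 40)/(z**2 - z - 20)) dz by partial fractions, (-z - 40)/(z**2 - z - 20) = 4/(z + 4) - 5/(z - 5): now ∫(-5/(z - 5)) dz + ∫(4/(z + 4)) dz.
Step 2. Evaluate the standard form [assuming z > 5]: now -5*log(z - 5) + ∫(4/(z + 4)) dz.
Step 3. Evaluate the standard form [assuming z > -4]: now -5*log(z - 5) + 4*log(z + 4).
Answer: -5*log(z - 5) + 4*log(z + 4).


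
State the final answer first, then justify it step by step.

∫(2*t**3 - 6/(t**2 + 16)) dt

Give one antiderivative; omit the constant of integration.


The answer is t**4/2 - 3*atan(t/4)/2.
Step 1. Rewrite: now ∫(2*t**3) dt + ∫(-6/(t**2 + 16)) dt.
Step 2. Evaluate the standard form: now -3*atan(t/4)/2 + ∫(2*t**3) dt.
Step 3. Evaluate the standard form: now t**4/2 - 3*atan(t/4)/2.
Answer: t**4/2 - 3*atan(t/4)/2.


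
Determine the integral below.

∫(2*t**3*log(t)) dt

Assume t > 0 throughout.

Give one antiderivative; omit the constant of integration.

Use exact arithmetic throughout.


Answer: t**4*log(t)/2 - t**4/8.


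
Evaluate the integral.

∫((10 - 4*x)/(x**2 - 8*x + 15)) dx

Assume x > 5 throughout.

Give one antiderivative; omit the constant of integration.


Answer: -5*log(x - 5) + log(x - 3).


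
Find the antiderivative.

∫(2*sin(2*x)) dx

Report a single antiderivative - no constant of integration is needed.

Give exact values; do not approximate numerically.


Answer: -cos(2*x).


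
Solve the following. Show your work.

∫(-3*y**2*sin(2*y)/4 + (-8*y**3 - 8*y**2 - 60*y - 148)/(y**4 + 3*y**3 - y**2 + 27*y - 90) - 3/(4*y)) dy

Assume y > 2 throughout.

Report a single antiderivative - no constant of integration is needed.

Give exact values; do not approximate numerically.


Step 1. Rewrite: now ∫(-3/(4*y)) dy + ∫(-3*y**2*sin(2*y)/4) dy + ∫((-8*y**3 - 8*y**2 - 60*y - 148)/(y**4 + 3*y**3 - y**2 + 27*y - 90)) dy.
Step 2. Evaluate the standard form [assuming y > 0]: now -3*log(y)/4 + ∫(-3*y**2*sin(2*y)/4) dy + ∫((-8*y**3 - 8*y**2 - 60*y - 148)/(y**4 + 3*y**3 - y**2 + 27*y - 90)) dy.
Step 3. Decompose ∫((-8*y**3 - 8*y**2 - 60*y - 148)/(y**4 + 3*y**3 - y**2 + 27*y - 90)) dy by partial fractions, (-8*y**3 - 8*y**2 - 60*y - 148)/(y**4 + 3*y**3 - y**2 + 27*y - 90) = 4/(y**2 + 9) - 4/(y + 5) - 4/(y - 2): now -3*log(y)/4 + ∫(-3*y**2*sin(2*y)/4) dy + ∫(-4/(y - 2)) dy + ∫(-4/(y + 5)) dy + ∫(4/(y**2 + 9)) dy.
Step 4. Evaluate the standard form [assuming y > 2]: now -3*log(y)/4 - 4*log(y - 2) + ∫(-3*y**2*sin(2*y)/4) dy + ∫(-4/(y + 5)) dy + ∫(4/(y**2 + 9)) dy.
Step 5. Evaluate the standard form [assuming y > -5]: now -3*log(y)/4 - 4*log(y - 2) - 4*log(y + 5) + ∫(-3*y**2*sin(2*y)/4) dy + ∫(4/(y**2 + 9)) dy.
Step 6. Evaluate the standard form: now -3*log(y)/4 - 4*log(y - 2) - 4*log(y + 5) + 4*atan(y/3)/3 + ∫(-3*y**2*sin(2*y)/4) dy.
Step 7. Integrate ∫(-3*y**2*sin(2*y)/4) dy by parts with u = y**2, dv = (-3*sin(2*y)/4) dy, so v = 3*cos(2*y)/8: now 3*y**2*cos(2*y)/8 - 3*log(y)/4 - 4*log(y - 2) - 4*log(y + 5) + 4*atan(y/3)/3 + ∫(-3*y*cos(2*y)/4) dy.
Step 8. Integrate ∫(-3*y*cos(2*y)/4) dy by parts with u = y, dv = (-3*cos(2*y)/4) dy, so v = -3*sin(2*y)/8: now 3*y**2*cos(2*y)/8 - 3*y*sin(2*y)/8 - 3*log(y)/4 - 4*log(y - 2) - 4*log(y + 5) + 4*atan(y/3)/3 + ∫(3*sin(2*y)/8) dy.
Step 9. Evaluate the standard form: now 3*y**2*cos(2*y)/8 - 3*y*sin(2*y)/8 - 3*log(y)/4 - 4*log(y - 2) - 4*log(y + 5) - 3*cos(2*y)/16 + 4*atan(y/3)/3.
Answer: 3*y**2*cos(2*y)/8 - 3*y*sin(2*y)/8 - 3*log(y)/4 - 4*log(y - 2) - 4*log(y + 5) - 3*cos(2*y)/16 + 4*atan(y/3)/3.


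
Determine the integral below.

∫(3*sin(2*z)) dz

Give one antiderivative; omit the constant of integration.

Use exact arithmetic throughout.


Answer: -3*cos(2*z)/2.


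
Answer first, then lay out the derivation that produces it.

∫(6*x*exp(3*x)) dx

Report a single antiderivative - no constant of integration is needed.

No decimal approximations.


The answer is 2*x*exp(3*x) - 2*exp(3*x)/3.
Step 1. Integrate ∫(6*x*exp(3*x)) dx by parts with u = x, dv = (6*exp(3*x)) dx, so v = 2*exp(3*x): now 2*x*exp(3*x) + ∫(-2*exp(3*x)) dx.
Step 2. Evaluate the standard form: now 2*x*exp(3*x) - 2*exp(3*x)/3.
Answer: 2*x*exp(3*x) - 2*exp(3*x)/3.


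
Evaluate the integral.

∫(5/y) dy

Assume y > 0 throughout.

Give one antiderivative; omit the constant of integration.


Answer: 5*log(y).


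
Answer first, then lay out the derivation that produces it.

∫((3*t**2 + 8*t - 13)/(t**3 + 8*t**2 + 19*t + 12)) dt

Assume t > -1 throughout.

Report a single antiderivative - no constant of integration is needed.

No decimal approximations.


The answer is -3*log(t + 1) + 5*log(t + 3) + log(t + 4).
Step 1. Decompose ∫((3*t**2 + 8*t - 13)/(t**3 + 8*t**2 + 19*t + 12)) dt by partial fractions, (3*t**2 + 8*t - 13)/(t**3 + 8*t**2 + 19*t + 12) = 1/(t + 4) + 5/(t + 3) - 3/(t + 1): now ∫(-3/(t + 1)) dt + ∫(5/(t + 3)) dt + ∫(1/(t + 4)) dt.
Step 2. Evaluate the standard form [assuming t > -3]: now 5*log(t + 3) + ∫(-3/(t + 1)) dt + ∫(1/(t + 4)) dt.
Step 3. Evaluate the standard form [assuming t > -1]: now -3*log(t + 1) + 5*log(t + 3) + ∫(1/(t + 4)) dt.
Step 4. Evaluate the standard form [assuming t > -4]: now -3*log(t + 1) + 5*log(t + 3) + log(t + 4).
Answer: -3*log(t + 1) + 5*log(t + 3) + log(t + 4).


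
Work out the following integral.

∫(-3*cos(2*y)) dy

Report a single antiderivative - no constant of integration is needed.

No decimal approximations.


Answer: -3*sin(2*y)/2.


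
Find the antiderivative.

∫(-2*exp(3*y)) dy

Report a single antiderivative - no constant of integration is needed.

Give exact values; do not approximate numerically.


Answer: -2*exp(3*y)/3.


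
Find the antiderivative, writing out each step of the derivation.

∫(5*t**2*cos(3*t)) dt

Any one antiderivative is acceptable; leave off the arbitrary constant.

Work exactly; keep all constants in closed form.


Step 1. Integrate ∫(5*t**2*cos(3*t)) dt by parts with u = t**2, dv = (5*cos(3*t)) dt, so v = 5*sin(3*t)/3: now 5*t**2*sin(3*t)/3 + ∫(-10*t*sin(3*t)/3) dt.
Step 2. Integrate ∫(-10*t*sin(3*t)/3) dt by parts with u = t, dv = (-10*sin(3*t)/3) dt, so v = 10*cos(3*t)/9: now 5*t**2*sin(3*t)/3 + 10*t*cos(3*t)/9 + ∫(-10*cos(3*t)/9) dt.
Step 3. Evaluate the standard form: now 5*t**2*sin(3*t)/3 + 10*t*cos(3*t)/9 - 10*sin(3*t)/27.
Answer: 5*t**2*sin(3*t)/3 + 10*t*cos(3*t)/9 - 10*sin(3*t)/27.


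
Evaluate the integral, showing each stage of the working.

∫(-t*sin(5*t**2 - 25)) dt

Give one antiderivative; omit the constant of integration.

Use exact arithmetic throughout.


Step 1. Substitute u = t**2 - 5, turning ∫(-t*sin(5*t**2 - 25)) dt into ∫(-sin(5*u)/2) du: now ∫(-sin(5*u)/2) du.
Step 2. Evaluate the standard form: now cos(5*u)/10.
Step 3. Substitute back u = t**2 - 5: now cos(5*t**2 - 25)/10.
Answer: cos(5*t**2 - 25)/10.


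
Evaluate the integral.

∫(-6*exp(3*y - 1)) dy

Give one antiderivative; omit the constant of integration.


Answer: -2*exp(3*y - 1).


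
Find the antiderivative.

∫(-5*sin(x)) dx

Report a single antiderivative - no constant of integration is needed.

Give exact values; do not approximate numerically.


Answer: 5*cos(x).


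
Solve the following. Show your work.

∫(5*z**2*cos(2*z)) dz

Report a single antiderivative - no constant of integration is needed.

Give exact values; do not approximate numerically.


Step 1. Integrate ∫(5*z**2*cos(2*z)) dz by parts with u = z**2, dv = (5*cos(2*z)) dz, so v = 5*sin(2*z)/2: now 5*z**2*sin(2*z)/2 + ∫(-5*z*sin(2*z)) dz.
Step 2. Integrate ∫(-5*z*sin(2*z)) dz by parts with u = z, dv = (-5*sin(2*z)) dz, so v = 5*cos(2*z)/2: now 5*z**2*sin(2*z)/2 + 5*z*cos(2*z)/2 + ∫(-5*cos(2*z)/2) dz.
Step 3. Evaluate the standard form: now 5*z**2*sin(2*z)/2 + 5*z*cos(2*z)/2 - 5*sin(2*z)/4.
Answer: 5*z**2*sin(2*z)/2 + 5*z*cos(2*z)/2 - 5*sin(2*z)/4.


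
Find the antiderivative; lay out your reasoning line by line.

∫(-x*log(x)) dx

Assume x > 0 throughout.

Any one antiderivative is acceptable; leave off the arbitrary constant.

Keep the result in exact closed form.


Step 1. Integrate ∫(-x*log(x)) dx by parts with u = log(x), dv = (-x) dx, so v = -x**2/2 [assuming x > 0]: now -x**2*log(x)/2 + ∫(x/2) dx.
Step 2. Evaluate the standard form: now -x**2*log(x)/2 + x**2/4.
Answer: -x**2*log(x)/2 + x**2/4.


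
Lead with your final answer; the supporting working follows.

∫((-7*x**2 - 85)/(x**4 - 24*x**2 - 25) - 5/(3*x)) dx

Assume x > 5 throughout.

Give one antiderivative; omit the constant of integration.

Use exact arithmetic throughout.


The answer is -5*log(x)/3 - log(x - 5) + log(x + 5) + 3*atan(x).
Step 1. Rewrite: now ∫(-5/(3*x)) dx + ∫((-7*x**2 - 85)/(x**4 - 24*x**2 - 25)) dx.
Step 2. Evaluate the standard form [assuming x > 0]: now -5*log(x)/3 + ∫((-7*x**2 - 85)/(x**4 - 24*x**2 - 25)) dx.
Step 3. Decompose ∫((-7*x**2 - 85)/(x**4 - 24*x**2 - 25)) dx by partial fractions, (-7*x**2 - 85)/(x**4 - 24*x**2 - 25) = 3/(x**2 + 1) + 1/(x + 5) - 1/(x - 5): now -5*log(x)/3 + ∫(-1/(x - 5)) dx + ∫(1/(x + 5)) dx + ∫(3/(x**2 + 1)) dx.
Step 4. Evaluate the standard form [assuming x > 5]: now -5*log(x)/3 - log(x - 5) + ∫(1/(x + 5)) dx + ∫(3/(x**2 + 1)) dx.
Step 5. Evaluate the standard form [assuming x > -5]: now -5*log(x)/3 - log(x - 5) + log(x + 5) + ∫(3/(x**2 + 1)) dx.
Step 6. Evaluate the standard form: now -5*log(x)/3 - log(x - 5) + log(x + 5) + 3*atan(x).
Answer: -5*log(x)/3 - log(x - 5) + log(x + 5) + 3*atan(x).


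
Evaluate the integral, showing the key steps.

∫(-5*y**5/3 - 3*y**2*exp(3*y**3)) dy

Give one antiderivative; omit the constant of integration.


Step 1. Rewrite: now ∫(-5*y**5/3) dy + ∫(-3*y**2*exp(3*y**3)) dy.
Step 2. Evaluate the standard form: now -5*y**6/18 + ∫(-3*y**2*exp(3*y**3)) dy.
Step 3. Substitute u = y**3, turning ∫(-3*y**2*exp(3*y**3)) dy into ∫(-exp(3*u)) du: now -5*y**6/18 + ∫(-exp(3*u)) du.
Step 4. Evaluate the standard form: now -5*y**6/18 - exp(3*u)/3.
Step 5. Substitute back u = y**3: now -5*y**6/18 - exp(3*y**3)/3.
Answer: -5*y**6/18 - exp(3*y**3)/3.


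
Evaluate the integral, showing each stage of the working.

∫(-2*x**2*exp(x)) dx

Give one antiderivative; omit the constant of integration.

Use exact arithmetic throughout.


Step 1. Integrate ∫(-2*x**2*exp(x)) dx by parts with u = x**2, dv = (-2*exp(x)) dx, so v = -2*exp(x): now -2*x**2*exp(x) + ∫(4*x*exp(x)) dx.
Step 2. Integrate ∫(4*x*exp(x)) dx by parts with u = x, dv = (4*exp(x)) dx, so v = 4*exp(x): now -2*x**2*exp(x) + 4*x*exp(x) + ∫(-4*exp(x)) dx.
Step 3. Evaluate the standard form: now -2*x**2*exp(x) + 4*x*exp(x) - 4*exp(x).
Answer: -2*x**2*exp(x) + 4*x*exp(x) - 4*exp(x).


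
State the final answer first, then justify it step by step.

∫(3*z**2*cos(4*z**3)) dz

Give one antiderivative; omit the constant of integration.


The answer is sin(4*z**3)/4.
Step 1. Substitute u = z**3, turning ∫(3*z**2*cos(4*z**3)) dz into ∫(cos(4*u)) du: now ∫(cos(4*u)) du.
Step 2. Evaluate the standard form: now sin(4*u)/4.
Step 3. Substitute back u = z**3: now sin(4*z**3)/4.
Answer: sin(4*z**3)/4.


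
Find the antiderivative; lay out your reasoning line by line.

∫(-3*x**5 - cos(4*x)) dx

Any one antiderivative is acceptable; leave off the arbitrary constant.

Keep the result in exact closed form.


Step 1. Rewrite: now ∫(-3*x**5) dx + ∫(-cos(4*x)) dx.
Step 2. Evaluate the standard form: now -x**6/2 + ∫(-cos(4*x)) dx.
Step 3. Evaluate the standard form: now -x**6/2 - sin(4*x)/4.
Answer: -x**6/2 - sin(4*x)/4.


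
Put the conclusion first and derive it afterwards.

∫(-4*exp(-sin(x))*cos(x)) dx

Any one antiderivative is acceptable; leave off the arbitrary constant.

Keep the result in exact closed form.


The answer is 4*exp(-sin(x)).
Step 1. Substitute u = sin(x), turning ∫(-4*exp(-sin(x))*cos(x)) dx into ∫(-4*exp(-u)) du: now ∫(-4*exp(-u)) du.
Step 2. Evaluate the standard form: now 4*exp(-u).
Step 3. Substitute back u = sin(x): now 4*exp(-sin(x)).
Answer: 4*exp(-sin(x)).


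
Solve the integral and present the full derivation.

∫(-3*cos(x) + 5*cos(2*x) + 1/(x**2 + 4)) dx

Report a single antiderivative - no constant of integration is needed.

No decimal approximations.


Step 1. Rewrite: now ∫(1/(x**2 + 4)) dx + ∫(-3*cos(x)) dx + ∫(5*cos(2*x)) dx.
Step 2. Evaluate the standard form: now atan(x/2)/2 + ∫(-3*cos(x)) dx + ∫(5*cos(2*x)) dx.
Step 3. Evaluate the standard form: now -3*sin(x) + atan(x/2)/2 + ∫(5*cos(2*x)) dx.
Step 4. Evaluate the standard form: now -3*sin(x) + 5*sin(2*x)/2 + atan(x/2)/2.
Answer: -3*sin(x) + 5*sin(2*x)/2 + atan(x/2)/2.


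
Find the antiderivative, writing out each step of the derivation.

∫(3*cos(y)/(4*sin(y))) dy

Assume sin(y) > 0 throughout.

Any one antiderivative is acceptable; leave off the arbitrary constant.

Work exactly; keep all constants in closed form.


Step 1. Substitute u = sin(y), turning ∫(3*cos(y)/(4*sin(y))) dy into ∫(3/(4*u)) du: now ∫(3/(4*u)) du.
Step 2. Evaluate the standard form [assuming u > 0]: now 3*log(u)/4.
Step 3. Substitute back u = sin(y): now 3*log(sin(y))/4.
Answer: 3*log(sin(y))/4.


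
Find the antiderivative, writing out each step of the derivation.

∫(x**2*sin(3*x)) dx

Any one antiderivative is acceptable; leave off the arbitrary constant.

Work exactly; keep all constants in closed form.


Step 1. Integrate ∫(x**2*sin(3*x)) dx by parts with u = x**2, dv = (sin(3*x)) dx, so v = -cos(3*x)/3: now -x**2*cos(3*x)/3 + ∫(2*x*cos(3*x)/3) dx.
Step 2. Integrate ∫(2*x*cos(3*x)/3) dx by parts with u = x, dv = (2*cos(3*x)/3) dx, so v = 2*sin(3*x)/9: now -x**2*cos(3*x)/3 + 2*x*sin(3*x)/9 + ∫(-2*sin(3*x)/9) dx.
Step 3. Evaluate the standard form: now -x**2*cos(3*x)/3 + 2*x*sin(3*x)/9 + 2*cos(3*x)/27.
Answer: -x**2*cos(3*x)/3 + 2*x*sin(3*x)/9 + 2*cos(3*x)/27.


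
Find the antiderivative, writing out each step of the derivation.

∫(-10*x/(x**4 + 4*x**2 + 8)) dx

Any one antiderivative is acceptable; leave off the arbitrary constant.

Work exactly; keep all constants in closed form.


Step 1. Substitute u = x**2 + 2, turning ∫(-10*x/(x**4 + 4*x**2 + 8)) dx into ∫(-5/(u**2 + 4)) du: now ∫(-5/(u**2 + 4)) du.
Step 2. Evaluate the standard form: now -5*atan(u/2)/2.
Step 3. Substitute back u = x**2 + 2: now -5*atan(x**2/2 + 1)/2.
Answer: -5*atan(x**2/2 + 1)/2.


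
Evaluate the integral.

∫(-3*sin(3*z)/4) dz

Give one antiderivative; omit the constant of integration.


Answer: cos(3*z)/4.


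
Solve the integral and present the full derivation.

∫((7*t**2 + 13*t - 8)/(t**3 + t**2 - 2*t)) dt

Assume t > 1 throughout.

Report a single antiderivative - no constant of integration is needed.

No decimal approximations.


Step 1. Decompose ∫((7*t**2 + 13*t - 8)/(t**3 + t**2 - 2*t)) dt by partial fractions, (7*t**2 + 13*t - 8)/(t**3 + t**2 - 2*t) = -1/(t + 2) + 4/(t - 1) + 4/t: now ∫(4/t) dt + ∫(4/(t - 1)) dt + ∫(-1/(t + 2)) dt.
Step 2. Evaluate the standard form [assuming t > -2]: now -log(t + 2) + ∫(4/t) dt + ∫(4/(t - 1)) dt.
Step 3. Evaluate the standard form [assuming t > 1]: now 4*log(t - 1) - log(t + 2) + ∫(4/t) dt.
Step 4. Evaluate the standard form [assuming t > 0]: now 4*log(t) + 4*log(t - 1) - log(t + 2).
Answer: 4*log(t) + 4*log(t - 1) - log(t + 2).


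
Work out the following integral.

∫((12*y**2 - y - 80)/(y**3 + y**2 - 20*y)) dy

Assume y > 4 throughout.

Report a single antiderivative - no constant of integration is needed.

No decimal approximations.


Answer: 4*log(y) + 3*log(y - 4) + 5*log(y + 5).


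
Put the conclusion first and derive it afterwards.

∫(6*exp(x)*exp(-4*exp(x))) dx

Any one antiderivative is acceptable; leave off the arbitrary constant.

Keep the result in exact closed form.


The answer is -3*exp(-4*exp(x))/2.
Step 1. Substitute u = exp(x), turning ∫(6*exp(x)*exp(-4*exp(x))) dx into ∫(6*exp(-4*u)) du: now ∫(6*exp(-4*u)) du.
Step 2. Evaluate the standard form: now -3*exp(-4*u)/2.
Step 3. Substitute back u = exp(x): now -3*exp(-4*exp(x))/2.
Answer: -3*exp(-4*exp(x))/2.


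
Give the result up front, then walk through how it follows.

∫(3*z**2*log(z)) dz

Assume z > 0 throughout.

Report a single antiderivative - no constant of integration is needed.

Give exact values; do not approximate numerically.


The answer is z**3*log(z) - z**3/3.
Step 1. Integrate ∫(3*z**2*log(z)) dz by parts with u = log(z), dv = (3*z**2) dz, so v = z**3 [assuming z > 0]: now z**3*log(z) + ∫(-z**2) dz.
Step 2. Evaluate the standard form: now z**3*log(z) - z**3/3.
Answer: z**3*log(z) - z**3/3.


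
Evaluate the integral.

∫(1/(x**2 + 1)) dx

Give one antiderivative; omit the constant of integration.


Answer: atan(x).


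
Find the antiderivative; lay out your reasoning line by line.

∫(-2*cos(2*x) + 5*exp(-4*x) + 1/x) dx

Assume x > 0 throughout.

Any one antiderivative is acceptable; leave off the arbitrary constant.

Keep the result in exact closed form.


Step 1. Rewrite: now ∫(1/x) dx + ∫(5*exp(-4*x)) dx + ∫(-2*cos(2*x)) dx.
Step 2. Evaluate the standard form [assuming x > 0]: now log(x) + ∫(5*exp(-4*x)) dx + ∫(-2*cos(2*x)) dx.
Step 3. Evaluate the standard form: now log(x) - sin(2*x) + ∫(5*exp(-4*x)) dx.
Step 4. Evaluate the standard form: now log(x) - sin(2*x) - 5*exp(-4*x)/4.
Answer: log(x) - sin(2*x) - 5*exp(-4*x)/4.


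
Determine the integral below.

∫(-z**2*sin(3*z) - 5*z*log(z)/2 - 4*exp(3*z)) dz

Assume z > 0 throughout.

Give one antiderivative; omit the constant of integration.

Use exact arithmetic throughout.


Answer: -5*z**2*log(z)/4 + z**2*cos(3*z)/3 + 5*z**2/8 - 2*z*sin(3*z)/9 - 4*exp(3*z)/3 - 2*cos(3*z)/27.


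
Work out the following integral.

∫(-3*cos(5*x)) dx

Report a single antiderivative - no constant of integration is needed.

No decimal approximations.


Answer: -3*sin(5*x)/5.


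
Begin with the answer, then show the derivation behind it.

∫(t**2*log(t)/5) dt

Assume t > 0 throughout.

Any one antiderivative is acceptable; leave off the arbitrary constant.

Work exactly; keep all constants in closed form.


The answer is t**3*log(t)/15 - t**3/45.
Step 1. Integrate ∫(t**2*log(t)/5) dt by parts with u = log(t), dv = (t**2/5) dt, so v = t**3/15 [assuming t > 0]: now t**3*log(t)/15 + ∫(-t**2/15) dt.
Step 2. Evaluate the standard form: now t**3*log(t)/15 - t**3/45.
Answer: t**3*log(t)/15 - t**3/45.


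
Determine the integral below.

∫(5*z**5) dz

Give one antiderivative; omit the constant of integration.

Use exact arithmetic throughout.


Answer: 5*z**6/6.


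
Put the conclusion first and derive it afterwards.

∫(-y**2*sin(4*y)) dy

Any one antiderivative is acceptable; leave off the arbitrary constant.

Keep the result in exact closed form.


The answer is y**2*cos(4*y)/4 - y*sin(4*y)/8 - cos(4*y)/32.
Step 1. Integrate ∫(-y**2*sin(4*y)) dy by parts with u = y**2, dv = (-sin(4*y)) dy, so v = cos(4*y)/4: now y**2*cos(4*y)/4 + ∫(-y*cos(4*y)/2) dy.
Step 2. Integrate ∫(-y*cos(4*y)/2) dy by parts with u = y, dv = (-cos(4*y)/2) dy, so v = -sin(4*y)/8: now y**2*cos(4*y)/4 - y*sin(4*y)/8 + ∫(sin(4*y)/8) dy.
Step 3. Evaluate the standard form: now y**2*cos(4*y)/4 - y*sin(4*y)/8 - cos(4*y)/32.
Answer: y**2*cos(4*y)/4 - y*sin(4*y)/8 - cos(4*y)/32.


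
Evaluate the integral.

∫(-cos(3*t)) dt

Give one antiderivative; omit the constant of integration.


Answer: -sin(3*t)/3.


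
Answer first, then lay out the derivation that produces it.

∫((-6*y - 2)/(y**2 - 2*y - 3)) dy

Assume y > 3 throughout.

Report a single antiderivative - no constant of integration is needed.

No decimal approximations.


The answer is -5*log(y - 3) - log(y + 1).
Step 1. Decompose ∫((-6*y - 2)/(y**2 - 2*y - 3)) dy by partial fractions, (-6*y - 2)/(y**2 - 2*y - 3) = -1/(y + 1) - 5/(y - 3): now ∫(-5/(y - 3)) dy + ∫(-1/(y + 1)) dy.
Step 2. Evaluate the standard form [assuming y > -1]: now -log(y + 1) + ∫(-5/(y - 3)) dy.
Step 3. Evaluate the standard form [assuming y > 3]: now -5*log(y - 3) - log(y + 1).
Answer: -5*log(y - 3) - log(y + 1).


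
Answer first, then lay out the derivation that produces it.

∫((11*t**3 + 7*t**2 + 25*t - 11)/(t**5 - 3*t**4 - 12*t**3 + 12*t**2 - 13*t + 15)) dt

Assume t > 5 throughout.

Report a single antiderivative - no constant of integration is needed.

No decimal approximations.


The answer is 2*log(t - 5) - log(t - 1) - log(t + 3) - atan(t).
Step 1. Decompose ∫((11*t**3 + 7*t**2 + 25*t - 11)/(t**5 - 3*t**4 - 12*t**3 + 12*t**2 - 13*t + 15)) dt by partial fractions, (11*t**3 + 7*t**2 + 25*t - 11)/(t**5 - 3*t**4 - 12*t**3 + 12*t**2 - 13*t + 15) = -1/(t**2 + 1) - 1/(t + 3) - 1/(t - 1) + 2/(t - 5): now ∫(2/(t - 5)) dt + ∫(-1/(t - 1)) dt + ∫(-1/(t + 3)) dt + ∫(-1/(t**2 + 1)) dt.
Step 2. Evaluate the standard form [assuming t > 1]: now -log(t - 1) + ∫(2/(t - 5)) dt + ∫(-1/(t + 3)) dt + ∫(-1/(t**2 + 1)) dt.
Step 3. Evaluate the standard form [assuming t > -3]: now -log(t - 1) - log(t + 3) + ∫(2/(t - 5)) dt + ∫(-1/(t**2 + 1)) dt.
Step 4. Evaluate the standard form [assuming t > 5]: now 2*log(t - 5) - log(t - 1) - log(t + 3) + ∫(-1/(t**2 + 1)) dt.
Step 5. Evaluate the standard form: now 2*log(t - 5) - log(t - 1) - log(t + 3) - atan(t).
Answer: 2*log(t - 5) - log(t - 1) - log(t + 3) - atan(t).


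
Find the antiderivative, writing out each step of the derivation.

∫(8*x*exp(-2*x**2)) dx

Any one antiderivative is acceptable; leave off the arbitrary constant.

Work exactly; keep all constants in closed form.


Step 1. Substitute u = x**2, turning ∫(8*x*exp(-2*x**2)) dx into ∫(4*exp(-2*u)) du: now ∫(4*exp(-2*u)) du.
Step 2. Evaluate the standard form: now -2*exp(-2*u).
Step 3. Substitute back u = x**2: now -2*exp(-2*x**2).
Answer: -2*exp(-2*x**2).


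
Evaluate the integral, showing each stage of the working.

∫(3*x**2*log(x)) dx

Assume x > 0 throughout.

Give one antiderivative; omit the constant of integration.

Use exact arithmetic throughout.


Step 1. Integrate ∫(3*x**2*log(x)) dx by parts with u = log(x), dv = (3*x**2) dx, so v = x**3 [assuming x > 0]: now x**3*log(x) + ∫(-x**2) dx.
Step 2. Evaluate the standard form: now x**3*log(x) - x**3/3.
Answer: x**3*log(x) - x**3/3.


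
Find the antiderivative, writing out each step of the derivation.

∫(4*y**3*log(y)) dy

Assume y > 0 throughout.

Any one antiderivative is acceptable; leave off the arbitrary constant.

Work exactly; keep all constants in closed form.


Step 1. Integrate ∫(4*y**3*log(y)) dy by parts with u = log(y), dv = (4*y**3) dy, so v = y**4 [assuming y > 0]: now y**4*log(y) + ∫(-y**3) dy.
Step 2. Evaluate the standard form: now y**4*log(y) - y**4/4.
Answer: y**4*log(y) - y**4/4.


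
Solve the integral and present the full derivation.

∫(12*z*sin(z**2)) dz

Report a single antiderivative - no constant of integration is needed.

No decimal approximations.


Step 1. Substitute u = z**2, turning ∫(12*z*sin(z**2)) dz into ∫(6*sin(u)) du: now ∫(6*sin(u)) du.
Step 2. Evaluate the standard form: now -6*cos(u).
Step 3. Substitute back u = z**2: now -6*cos(z**2).
Answer: -6*cos(z**2).


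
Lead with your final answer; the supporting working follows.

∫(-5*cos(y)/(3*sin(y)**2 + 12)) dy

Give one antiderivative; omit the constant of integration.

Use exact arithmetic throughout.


The answer is -5*atan(sin(y)/2)/6.
Step 1. Substitute u = sin(y), turning ∫(-5*cos(y)/(3*sin(y)**2 + 12)) dy into ∫(-5/(3*(u**2 + 4))) du: now ∫(-5/(3*(u**2 + 4))) du.
Step 2. Evaluate the standard form: now -5*atan(u/2)/6.
Step 3. Substitute back u = sin(y): now -5*atan(sin(y)/2)/6.
Answer: -5*atan(sin(y)/2)/6.


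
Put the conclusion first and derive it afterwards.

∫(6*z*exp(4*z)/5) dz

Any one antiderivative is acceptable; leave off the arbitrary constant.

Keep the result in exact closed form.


The answer is 3*z*exp(4*z)/10 - 3*exp(4*z)/40.
Step 1. Integrate ∫(6*z*exp(4*z)/5) dz by parts with u = z, dv = (6*exp(4*z)/5) dz, so v = 3*exp(4*z)/10: now 3*z*exp(4*z)/10 + ∫(-3*exp(4*z)/10) dz.
Step 2. Evaluate the standard form: now 3*z*exp(4*z)/10 - 3*exp(4*z)/40.
Answer: 3*z*exp(4*z)/10 - 3*exp(4*z)/40.


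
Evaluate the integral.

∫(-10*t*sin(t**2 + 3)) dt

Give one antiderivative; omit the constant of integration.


Answer: 5*cos(t**2 + 3).


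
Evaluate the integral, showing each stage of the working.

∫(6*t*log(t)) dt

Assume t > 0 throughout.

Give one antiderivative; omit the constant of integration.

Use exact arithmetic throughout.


Step 1. Integrate ∫(6*t*log(t)) dt by parts with u = log(t), dv = (6*t) dt, so v = 3*t**2 [assuming t > 0]: now 3*t**2*log(t) + ∫(-3*t) dt.
Step 2. Evaluate the standard form: now 3*t**2*log(t) - 3*t**2/2.
Answer: 3*t**2*log(t) - 3*t**2/2.


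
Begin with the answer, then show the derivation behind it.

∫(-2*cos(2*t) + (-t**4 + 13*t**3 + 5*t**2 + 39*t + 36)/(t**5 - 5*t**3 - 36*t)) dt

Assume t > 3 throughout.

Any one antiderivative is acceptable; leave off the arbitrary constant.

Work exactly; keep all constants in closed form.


The answer is -log(t) + 2*log(t - 3) - 2*log(t + 3) - sin(2*t) + atan(t/2)/2.
Step 1. Rewrite: now ∫((-t**4 + 13*t**3 + 5*t**2 + 39*t + 36)/(t**5 - 5*t**3 - 36*t)) dt + ∫(-2*cos(2*t)) dt.
Step 2. Decompose ∫((-t**4 + 13*t**3 + 5*t**2 + 39*t + 36)/(t**5 - 5*t**3 - 36*t)) dt by partial fractions, (-t**4 + 13*t**3 + 5*t**2 + 39*t + 36)/(t**5 - 5*t**3 - 36*t) = 1/(t**2 + 4) - 2/(t + 3) + 2/(t - 3) - 1/t: now ∫(-1/t) dt + ∫(2/(t - 3)) dt + ∫(-2/(t + 3)) dt + ∫(1/(t**2 + 4)) dt + ∫(-2*cos(2*t)) dt.
Step 3. Evaluate the standard form [assuming t > 3]: now 2*log(t - 3) + ∫(-1/t) dt + ∫(-2/(t + 3)) dt + ∫(1/(t**2 + 4)) dt + ∫(-2*cos(2*t)) dt.
Step 4. Evaluate the standard form [assuming t > 0]: now -log(t) + 2*log(t - 3) + ∫(-2/(t + 3)) dt + ∫(1/(t**2 + 4)) dt + ∫(-2*cos(2*t)) dt.
Step 5. Evaluate the standard form [assuming t > -3]: now -log(t) + 2*log(t - 3) - 2*log(t + 3) + ∫(1/(t**2 + 4)) dt + ∫(-2*cos(2*t)) dt.
Step 6. Evaluate the standard form: now -log(t) + 2*log(t - 3) - 2*log(t + 3) + atan(t/2)/2 + ∫(-2*cos(2*t)) dt.
Step 7. Evaluate the standard form: now -log(t) + 2*log(t - 3) - 2*log(t + 3) - sin(2*t) + atan(t/2)/2.
Answer: -log(t) + 2*log(t - 3) - 2*log(t + 3) - sin(2*t) + atan(t/2)/2.


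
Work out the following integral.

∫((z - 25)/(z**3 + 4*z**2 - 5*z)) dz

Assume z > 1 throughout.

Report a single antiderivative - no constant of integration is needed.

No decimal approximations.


Answer: 5*log(z) - 4*log(z - 1) - log(z + 5).


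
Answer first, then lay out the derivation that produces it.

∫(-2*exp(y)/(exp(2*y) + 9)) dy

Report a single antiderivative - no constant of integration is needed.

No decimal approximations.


The answer is -2*atan(exp(y)/3)/3.
Step 1. Substitute u = exp(y), turning ∫(-2*exp(y)/(exp(2*y) + 9)) dy into ∫(-2/(u**2 + 9)) du: now ∫(-2/(u**2 + 9)) du.
Step 2. Evaluate the standard form: now -2*atan(u/3)/3.
Step 3. Substitute back u = exp(y): now -2*atan(exp(y)/3)/3.
Answer: -2*atan(exp(y)/3)/3.


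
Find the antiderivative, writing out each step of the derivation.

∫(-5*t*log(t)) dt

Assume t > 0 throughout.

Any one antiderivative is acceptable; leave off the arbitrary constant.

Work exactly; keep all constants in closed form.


Step 1. Integrate ∫(-5*t*log(t)) dt by parts with u = log(t), dv = (-5*t) dt, so v = -5*t**2/2 [assuming t > 0]: now -5*t**2*log(t)/2 + ∫(5*t/2) dt.
Step 2. Evaluate the standard form: now -5*t**2*log(t)/2 + 5*t**2/4.
Answer: -5*t**2*log(t)/2 + 5*t**2/4.


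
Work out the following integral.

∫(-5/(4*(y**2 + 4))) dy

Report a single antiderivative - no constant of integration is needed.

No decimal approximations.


Answer: -5*atan(y/2)/8.


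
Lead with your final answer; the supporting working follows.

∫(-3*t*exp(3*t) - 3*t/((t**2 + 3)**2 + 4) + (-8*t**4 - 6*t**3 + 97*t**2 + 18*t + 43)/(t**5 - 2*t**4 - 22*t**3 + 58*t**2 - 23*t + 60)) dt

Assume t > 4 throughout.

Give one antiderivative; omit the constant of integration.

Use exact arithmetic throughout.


The answer is -t*exp(3*t) + exp(3*t)/3 - 5*log(t - 4) - 2*log(t - 3) - log(t + 5) - atan(t) - 3*atan(t**2/2 + 3/2)/4.
Step 1. Rewrite: now ∫(-3*t/((t**2 + 3)**2 + 4)) dt + ∫(-3*t*exp(3*t)) dt + ∫((-8*t**4 - 6*t**3 + 97*t**2 + 18*t + 43)/(t**5 - 2*t**4 - 22*t**3 + 58*t**2 - 23*t + 60)) dt.
Step 2. Integrate ∫(-3*t*exp(3*t)) dt by parts with u = t, dv = (-3*exp(3*t)) dt, so v = -exp(3*t): now -t*exp(3*t) + ∫(-3*t/((t**2 + 3)**2 + 4)) dt + ∫((-8*t**4 - 6*t**3 + 97*t**2 + 18*t + 43)/(t**5 - 2*t**4 - 22*t**3 + 58*t**2 - 23*t + 60)) dt + ∫(exp(3*t)) dt.
Step 3. Evaluate the standard form: now -t*exp(3*t) + exp(3*t)/3 + ∫(-3*t/((t**2 + 3)**2 + 4)) dt + ∫((-8*t**4 - 6*t**3 + 97*t**2 + 18*t + 43)/(t**5 - 2*t**4 - 22*t**3 + 58*t**2 - 23*t + 60)) dt.
Step 4. Decompose ∫((-8*t**4 - 6*t**3 + 97*t**2 + 18*t + 43)/(t**5 - 2*t**4 - 22*t**3 + 58*t**2 - 23*t + 60)) dt by partial fractions, (-8*t**4 - 6*t**3 + 97*t**2 + 18*t + 43)/(t**5 - 2*t**4 - 22*t**3 + 58*t**2 - 23*t + 60) = -1/(t**2 + 1) - 1/(t + 5) - 2/(t - 3) - 5/(t - 4): now -t*exp(3*t) + exp(3*t)/3 + ∫(-3*t/((t**2 + 3)**2 + 4)) dt + ∫(-5/(t - 4)) dt + ∫(-2/(t - 3)) dt + ∫(-1/(t + 5)) dt + ∫(-1/(t**2 + 1)) dt.
Step 5. Evaluate the standard form [assuming t > 3]: now -t*exp(3*t) + exp(3*t)/3 - 2*log(t - 3) + ∫(-3*t/((t**2 + 3)**2 + 4)) dt + ∫(-5/(t - 4)) dt + ∫(-1/(t + 5)) dt + ∫(-1/(t**2 + 1)) dt.
Step 6. Evaluate the standard form [assuming t > -5]: now -t*exp(3*t) + exp(3*t)/3 - 2*log(t - 3) - log(t + 5) + ∫(-3*t/((t**2 + 3)**2 + 4)) dt + ∫(-5/(t - 4)) dt + ∫(-1/(t**2 + 1)) dt.
Step 7. Evaluate the standard form [assuming t > 4]: now -t*exp(3*t) + exp(3*t)/3 - 5*log(t - 4) - 2*log(t - 3) - log(t + 5) + ∫(-3*t/((t**2 + 3)**2 + 4)) dt + ∫(-1/(t**2 + 1)) dt.
Step 8. Evaluate the standard form: now -t*exp(3*t) + exp(3*t)/3 - 5*log(t - 4) - 2*log(t - 3) - log(t + 5) - atan(t) + ∫(-3*t/((t**2 + 3)**2 + 4)) dt.
Step 9. Substitute u = t**2 + 3, turning ∫(-3*t/((t**2 + 3)**2 + 4)) dt into ∫(-3/(2*(u**2 + 4))) du: now -t*exp(3*t) + exp(3*t)/3 - 5*log(t - 4) - 2*log(t - 3) - log(t + 5) - atan(t) + ∫(-3/(2*(u**2 + 4))) du.
Step 10. Evaluate the standard form: now -t*exp(3*t) + exp(3*t)/3 - 5*log(t - 4) - 2*log(t - 3) - log(t + 5) - atan(t) - 3*atan(u/2)/4.
Step 11. Substitute back u = t**2 + 3: now -t*exp(3*t) + exp(3*t)/3 - 5*log(t - 4) - 2*log(t - 3) - log(t + 5) - atan(t) - 3*atan(t**2/2 + 3/2)/4.
Answer: -t*exp(3*t) + exp(3*t)/3 - 5*log(t - 4) - 2*log(t - 3) - log(t + 5) - atan(t) - 3*atan(t**2/2 + 3/2)/4.


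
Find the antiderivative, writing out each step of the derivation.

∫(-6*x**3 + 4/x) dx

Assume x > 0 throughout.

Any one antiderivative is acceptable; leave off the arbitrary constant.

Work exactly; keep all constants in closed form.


Step 1. Rewrite: now ∫(4/x) dx + ∫(-6*x**3) dx.
Step 2. Evaluate the standard form: now -3*x**4/2 + ∫(4/x) dx.
Step 3. Evaluate the standard form [assuming x > 0]: now -3*x**4/2 + 4*log(x).
Answer: -3*x**4/2 + 4*log(x).


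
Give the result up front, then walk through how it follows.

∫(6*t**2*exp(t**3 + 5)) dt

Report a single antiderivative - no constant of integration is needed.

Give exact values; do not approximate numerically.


The answer is 2*exp(t**3 + 5).
Step 1. Substitute u = t**3 + 5, turning ∫(6*t**2*exp(t**3 + 5)) dt into ∫(2*exp(u)) du: now ∫(2*exp(u)) du.
Step 2. Evaluate the standard form: now 2*exp(u).
Step 3. Substitute back u = t**3 + 5: now 2*exp(t**3 + 5).
Answer: 2*exp(t**3 + 5).


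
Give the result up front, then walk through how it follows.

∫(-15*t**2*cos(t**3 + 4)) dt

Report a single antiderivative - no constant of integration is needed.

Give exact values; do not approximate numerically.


The answer is -5*sin(t**3 + 4).
Step 1. Substitute u = t**3 + 4, turning ∫(-15*t**2*cos(t**3 + 4)) dt into ∫(-5*cos(u)) du: now ∫(-5*cos(u)) du.
Step 2. Evaluate the standard form: now -5*sin(u).
Step 3. Substitute back u = t**3 + 4: now -5*sin(t**3 + 4).
Answer: -5*sin(t**3 + 4).


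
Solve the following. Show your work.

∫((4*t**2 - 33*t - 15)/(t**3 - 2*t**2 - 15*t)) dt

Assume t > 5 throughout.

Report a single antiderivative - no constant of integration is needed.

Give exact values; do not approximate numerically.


Step 1. Decompose ∫((4*t**2 - 33*t - 15)/(t**3 - 2*t**2 - 15*t)) dt by partial fractions, (4*t**2 - 33*t - 15)/(t**3 - 2*t**2 - 15*t) = 5/(t + 3) - 2/(t - 5) + 1/t: now ∫(1/t) dt + ∫(-2/(t - 5)) dt + ∫(5/(t + 3)) dt.
Step 2. Evaluate the standard form [assuming t > 0]: now log(t) + ∫(-2/(t - 5)) dt + ∫(5/(t + 3)) dt.
Step 3. Evaluate the standard form [assuming t > 5]: now log(t) - 2*log(t - 5) + ∫(5/(t + 3)) dt.
Step 4. Evaluate the standard form [assuming t > -3]: now log(t) - 2*log(t - 5) + 5*log(t + 3).
Answer: log(t) - 2*log(t - 5) + 5*log(t + 3).


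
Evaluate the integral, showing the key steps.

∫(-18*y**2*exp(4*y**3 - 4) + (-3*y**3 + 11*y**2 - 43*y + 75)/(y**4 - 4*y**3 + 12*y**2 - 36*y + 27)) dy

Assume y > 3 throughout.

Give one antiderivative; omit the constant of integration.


Step 1. Rewrite: now ∫(-18*y**2*exp(4*y**3 - 4)) dy + ∫((-3*y**3 + 11*y**2 - 43*y + 75)/(y**4 - 4*y**3 + 12*y**2 - 36*y + 27)) dy.
Step 2. Substitute u = y**3 - 1, turning ∫(-18*y**2*exp(4*y**3 - 4)) dy into ∫(-6*exp(4*u)) du: now ∫((-3*y**3 + 11*y**2 - 43*y + 75)/(y**4 - 4*y**3 + 12*y**2 - 36*y + 27)) dy + ∫(-6*exp(4*u)) du.
Step 3. Evaluate the standard form: now -3*exp(4*u)/2 + ∫((-3*y**3 + 11*y**2 - 43*y + 75)/(y**4 - 4*y**3 + 12*y**2 - 36*y + 27)) dy.
Step 4. Substitute back u = y**3 - 1: now -3*exp(4*y**3 - 4)/2 + ∫((-3*y**3 + 11*y**2 - 43*y + 75)/(y**4 - 4*y**3 + 12*y**2 - 36*y + 27)) dy.
Step 5. Decompose ∫((-3*y**3 + 11*y**2 - 43*y + 75)/(y**4 - 4*y**3 + 12*y**2 - 36*y + 27)) dy by partial fractions, (-3*y**3 + 11*y**2 - 43*y + 75)/(y**4 - 4*y**3 + 12*y**2 - 36*y + 27) = 4/(y**2 + 9) - 2/(y - 1) - 1/(y - 3): now -3*exp(4*y**3 - 4)/2 + ∫(-1/(y - 3)) dy + ∫(-2/(y - 1)) dy + ∫(4/(y**2 + 9)) dy.
Step 6. Evaluate the standard form [assuming y > 1]: now -3*exp(4*y**3 - 4)/2 - 2*log(y - 1) + ∫(-1/(y - 3)) dy + ∫(4/(y**2 + 9)) dy.
Step 7. Evaluate the standard form [assuming y > 3]: now -3*exp(4*y**3 - 4)/2 - log(y - 3) - 2*log(y - 1) + ∫(4/(y**2 + 9)) dy.
Step 8. Evaluate the standard form: now -3*exp(4*y**3 - 4)/2 - log(y - 3) - 2*log(y - 1) + 4*atan(y/3)/3.
Answer: -3*exp(4*y**3 - 4)/2 - log(y - 3) - 2*log(y - 1) + 4*atan(y/3)/3.


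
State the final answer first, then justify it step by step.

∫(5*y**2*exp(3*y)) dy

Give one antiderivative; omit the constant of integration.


The answer is 5*y**2*exp(3*y)/3 - 10*y*exp(3*y)/9 + 10*exp(3*y)/27.
Step 1. Integrate ∫(5*y**2*exp(3*y)) dy by parts with u = y**2, dv = (5*exp(3*y)) dy, so v = 5*exp(3*y)/3: now 5*y**2*exp(3*y)/3 + ∫(-10*y*exp(3*y)/3) dy.
Step 2. Integrate ∫(-10*y*exp(3*y)/3) dy by parts with u = y, dv = (-10*exp(3*y)/3) dy, so v = -10*exp(3*y)/9: now 5*y**2*exp(3*y)/3 - 10*y*exp(3*y)/9 + ∫(10*exp(3*y)/9) dy.
Step 3. Evaluate the standard form: now 5*y**2*exp(3*y)/3 - 10*y*exp(3*y)/9 + 10*exp(3*y)/27.
Answer: 5*y**2*exp(3*y)/3 - 10*y*exp(3*y)/9 + 10*exp(3*y)/27.


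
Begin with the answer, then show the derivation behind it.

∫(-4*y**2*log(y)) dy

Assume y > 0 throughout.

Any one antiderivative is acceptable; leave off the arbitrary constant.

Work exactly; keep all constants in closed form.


The answer is -4*y**3*log(y)/3 + 4*y**3/9.
Step 1. Integrate ∫(-4*y**2*log(y)) dy by parts with u = log(y), dv = (-4*y**2) dy, so v = -4*y**3/3 [assuming y > 0]: now -4*y**3*log(y)/3 + ∫(4*y**2/3) dy.
Step 2. Evaluate the standard form: now -4*y**3*log(y)/3 + 4*y**3/9.
Answer: -4*y**3*log(y)/3 + 4*y**3/9.


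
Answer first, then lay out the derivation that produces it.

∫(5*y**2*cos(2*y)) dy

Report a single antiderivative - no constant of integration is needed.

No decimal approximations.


The answer is 5*y**2*sin(2*y)/2 + 5*y*cos(2*y)/2 - 5*sin(2*y)/4.
Step 1. Integrate ∫(5*y**2*cos(2*y)) dy by parts with u = y**2, dv = (5*cos(2*y)) dy, so v = 5*sin(2*y)/2: now 5*y**2*sin(2*y)/2 + ∫(-5*y*sin(2*y)) dy.
Step 2. Integrate ∫(-5*y*sin(2*y)) dy by parts with u = y, dv = (-5*sin(2*y)) dy, so v = 5*cos(2*y)/2: now 5*y**2*sin(2*y)/2 + 5*y*cos(2*y)/2 + ∫(-5*cos(2*y)/2) dy.
Step 3. Evaluate the standard form: now 5*y**2*sin(2*y)/2 + 5*y*cos(2*y)/2 - 5*sin(2*y)/4.
Answer: 5*y**2*sin(2*y)/2 + 5*y*cos(2*y)/2 - 5*sin(2*y)/4.


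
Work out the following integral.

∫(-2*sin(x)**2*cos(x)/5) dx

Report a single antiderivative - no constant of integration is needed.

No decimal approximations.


Answer: -2*sin(x)**3/15.


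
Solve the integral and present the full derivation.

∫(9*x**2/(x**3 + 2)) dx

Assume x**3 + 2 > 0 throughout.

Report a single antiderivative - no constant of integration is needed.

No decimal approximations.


Step 1. Substitute u = x**3 + 2, turning ∫(9*x**2/(x**3 + 2)) dx into ∫(3/u) du: now ∫(3/u) du.
Step 2. Evaluate the standard form [assuming u > 0]: now 3*log(u).
Step 3. Substitute back u = x**3 + 2: now 3*log(x**3 + 2).
Answer: 3*log(x**3 + 2).


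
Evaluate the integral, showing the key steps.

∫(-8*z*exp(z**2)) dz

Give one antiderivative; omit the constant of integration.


Step 1. Substitute u = z**2, turning ∫(-8*z*exp(z**2)) dz into ∫(-4*exp(u)) du: now ∫(-4*exp(u)) du.
Step 2. Evaluate the standard form: now -4*exp(u).
Step 3. Substitute back u = z**2: now -4*exp(z**2).
Answer: -4*exp(z**2).


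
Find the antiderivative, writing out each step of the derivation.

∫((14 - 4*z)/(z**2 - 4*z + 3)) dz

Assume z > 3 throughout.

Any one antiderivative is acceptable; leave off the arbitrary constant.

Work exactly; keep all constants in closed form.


Step 1. Decompose ∫((14 - 4*z)/(z**2 - 4*z + 3)) dz by partial fractions, (14 - 4*z)/(z**2 - 4*z + 3) = -5/(z - 1) + 1/(z - 3): now ∫(1/(z - 3)) dz + ∫(-5/(z - 1)) dz.
Step 2. Evaluate the standard form [assuming z > 3]: now log(z - 3) + ∫(-5/(z - 1)) dz.
Step 3. Evaluate the standard form [assuming z > 1]: now log(z - 3) - 5*log(z - 1).
Answer: log(z - 3) - 5*log(z - 1).


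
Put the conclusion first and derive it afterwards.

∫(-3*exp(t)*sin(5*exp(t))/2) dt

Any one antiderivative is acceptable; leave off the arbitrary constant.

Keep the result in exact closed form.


The answer is 3*cos(5*exp(t))/10.
Step 1. Substitute u = exp(t), turning ∫(-3*exp(t)*sin(5*exp(t))/2) dt into ∫(-3*sin(5*u)/2) du: now ∫(-3*sin(5*u)/2) du.
Step 2. Evaluate the standard form: now 3*cos(5*u)/10.
Step 3. Substitute back u = exp(t): now 3*cos(5*exp(t))/10.
Answer: 3*cos(5*exp(t))/10.


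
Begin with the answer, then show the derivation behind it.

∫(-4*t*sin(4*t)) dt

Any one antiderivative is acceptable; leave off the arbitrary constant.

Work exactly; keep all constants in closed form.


The answer is t*cos(4*t) - sin(4*t)/4.
Step 1. Integrate ∫(-4*t*sin(4*t)) dt by parts with u = t, dv = (-4*sin(4*t)) dt, so v = cos(4*t): now t*cos(4*t) + ∫(-cos(4*t)) dt.
Step 2. Evaluate the standard form: now t*cos(4*t) - sin(4*t)/4.
Answer: t*cos(4*t) - sin(4*t)/4.


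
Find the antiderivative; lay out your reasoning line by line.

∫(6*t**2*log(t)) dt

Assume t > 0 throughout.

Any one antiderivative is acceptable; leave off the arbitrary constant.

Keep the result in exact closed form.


Step 1. Integrate ∫(6*t**2*log(t)) dt by parts with u = log(t), dv = (6*t**2) dt, so v = 2*t**3 [assuming t > 0]: now 2*t**3*log(t) + ∫(-2*t**2) dt.
Step 2. Evaluate the standard form: now 2*t**3*log(t) - 2*t**3/3.
Answer: 2*t**3*log(t) - 2*t**3/3.


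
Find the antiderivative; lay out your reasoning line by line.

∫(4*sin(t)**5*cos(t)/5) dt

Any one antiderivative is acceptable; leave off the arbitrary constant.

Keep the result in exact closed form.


Step 1. Substitute u = sin(t), turning ∫(4*sin(t)**5*cos(t)/5) dt into ∫(4*u**5/5) du: now ∫(4*u**5/5) du.
Step 2. Evaluate the standard form: now 2*u**6/15.
Step 3. Substitute back u = sin(t): now 2*sin(t)**6/15.
Answer: 2*sin(t)**6/15.
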